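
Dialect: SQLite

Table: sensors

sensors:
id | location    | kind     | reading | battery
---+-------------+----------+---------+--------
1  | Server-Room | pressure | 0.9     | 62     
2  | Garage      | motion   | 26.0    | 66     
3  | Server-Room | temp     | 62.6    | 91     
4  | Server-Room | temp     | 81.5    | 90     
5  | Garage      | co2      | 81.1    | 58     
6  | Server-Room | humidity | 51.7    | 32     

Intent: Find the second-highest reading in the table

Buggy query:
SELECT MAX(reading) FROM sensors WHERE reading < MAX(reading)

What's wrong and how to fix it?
Bug: MAX(reading) on the right of the comparison is an aggregate-in-WHERE error

Fix: Put the inner MAX in a scalar subquery

Corrected query:
SELECT MAX(reading) FROM sensors WHERE reading < (SELECT MAX(reading) FROM sensors)

Result:
MAX(reading)
------------
81.1        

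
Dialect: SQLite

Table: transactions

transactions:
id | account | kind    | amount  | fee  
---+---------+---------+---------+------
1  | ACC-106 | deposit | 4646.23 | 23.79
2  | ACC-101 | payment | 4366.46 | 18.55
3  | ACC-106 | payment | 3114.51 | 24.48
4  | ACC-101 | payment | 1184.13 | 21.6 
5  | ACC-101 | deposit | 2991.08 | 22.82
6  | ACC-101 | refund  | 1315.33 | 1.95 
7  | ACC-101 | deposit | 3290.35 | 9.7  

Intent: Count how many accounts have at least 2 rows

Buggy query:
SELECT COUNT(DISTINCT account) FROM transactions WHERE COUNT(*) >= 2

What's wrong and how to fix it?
Bug: WHERE filters individual rows, not groups, so a group-level COUNT is invalid there

Fix: Use a subquery that GROUPs and filters with HAVING, then count its rows

Corrected query:
SELECT COUNT(*) FROM (SELECT account FROM transactions GROUP BY account HAVING COUNT(*) >= 2)

Result:
COUNT(*)
--------
2       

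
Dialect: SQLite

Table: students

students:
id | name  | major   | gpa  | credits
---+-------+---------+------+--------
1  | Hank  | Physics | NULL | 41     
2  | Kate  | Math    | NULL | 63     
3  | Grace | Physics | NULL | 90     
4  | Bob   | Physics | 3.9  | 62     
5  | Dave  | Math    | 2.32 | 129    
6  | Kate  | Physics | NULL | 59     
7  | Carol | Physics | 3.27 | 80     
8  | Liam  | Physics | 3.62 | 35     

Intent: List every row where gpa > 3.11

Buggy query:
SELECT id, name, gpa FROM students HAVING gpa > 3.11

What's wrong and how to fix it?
Bug: HAVING filters the output of aggregation, but this query has no GROUP BY and no aggregate functions, so SQLite rejects it (HAVING clause on a non-aggregate query); the condition here is per row

Fix: Use WHERE for row-level filtering

Corrected query:
SELECT id, name, gpa FROM students WHERE gpa > 3.11

Result:
id | name  | gpa 
---+-------+-----
4  | Bob   | 3.9 
7  | Carol | 3.27
8  | Liam  | 3.62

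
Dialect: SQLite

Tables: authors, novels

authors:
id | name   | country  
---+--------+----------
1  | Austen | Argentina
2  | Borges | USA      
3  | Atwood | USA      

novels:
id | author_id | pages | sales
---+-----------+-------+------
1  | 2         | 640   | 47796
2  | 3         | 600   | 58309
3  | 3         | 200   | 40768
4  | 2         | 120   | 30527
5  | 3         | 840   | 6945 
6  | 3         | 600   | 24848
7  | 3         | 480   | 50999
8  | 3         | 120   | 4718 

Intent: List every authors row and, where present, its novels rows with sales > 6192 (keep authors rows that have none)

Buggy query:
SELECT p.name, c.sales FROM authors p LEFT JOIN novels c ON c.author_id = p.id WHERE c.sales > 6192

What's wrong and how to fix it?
Bug: Filtering c.sales in WHERE discards the NULL rows produced by LEFT JOIN, turning it into an inner join

Fix: Put 'c.sales > 6192' in the JOIN's ON clause instead of WHERE

Corrected query:
SELECT p.name, c.sales FROM authors p LEFT JOIN novels c ON c.author_id = p.id AND c.sales > 6192

Result:
name   | sales
-------+------
Austen | NULL 
Borges | 30527
Borges | 47796
Atwood | 6945 
Atwood | 24848
Atwood | 40768
Atwood | 50999
Atwood | 58309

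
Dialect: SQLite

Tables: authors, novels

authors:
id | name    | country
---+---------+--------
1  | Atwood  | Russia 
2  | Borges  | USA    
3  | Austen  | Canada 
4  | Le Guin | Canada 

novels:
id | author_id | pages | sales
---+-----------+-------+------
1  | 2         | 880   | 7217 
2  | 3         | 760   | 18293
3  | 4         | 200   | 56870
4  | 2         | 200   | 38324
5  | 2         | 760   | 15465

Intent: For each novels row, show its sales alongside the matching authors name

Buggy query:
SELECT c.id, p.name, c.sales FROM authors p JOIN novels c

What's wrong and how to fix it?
Bug: Missing join condition: each novels row is matched to all authors rows instead of just its own

Fix: Add ON c.author_id = p.id to the JOIN

Corrected query:
SELECT c.id, p.name, c.sales FROM authors p JOIN novels c ON c.author_id = p.id

Result:
id | name    | sales
---+---------+------
1  | Borges  | 7217 
2  | Austen  | 18293
3  | Le Guin | 56870
4  | Borges  | 38324
5  | Borges  | 15465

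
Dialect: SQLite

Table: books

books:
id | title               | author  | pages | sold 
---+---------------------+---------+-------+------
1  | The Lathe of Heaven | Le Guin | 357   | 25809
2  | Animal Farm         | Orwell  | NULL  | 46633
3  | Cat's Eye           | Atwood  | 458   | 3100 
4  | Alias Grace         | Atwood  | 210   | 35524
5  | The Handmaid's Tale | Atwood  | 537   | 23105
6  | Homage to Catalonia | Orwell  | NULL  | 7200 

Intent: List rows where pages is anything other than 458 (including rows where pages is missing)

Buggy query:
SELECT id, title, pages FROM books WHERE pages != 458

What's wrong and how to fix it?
Bug: Inequality against NULL is unknown, not true; rows with NULL are dropped

Fix: Add an explicit OR pages IS NULL to include the missing-value rows

Corrected query:
SELECT id, title, pages FROM books WHERE pages != 458 OR pages IS NULL

Result:
id | title               | pages
---+---------------------+------
1  | The Lathe of Heaven | 357  
2  | Animal Farm         | NULL 
4  | Alias Grace         | 210  
5  | The Handmaid's Tale | 537  
6  | Homage to Catalonia | NULL 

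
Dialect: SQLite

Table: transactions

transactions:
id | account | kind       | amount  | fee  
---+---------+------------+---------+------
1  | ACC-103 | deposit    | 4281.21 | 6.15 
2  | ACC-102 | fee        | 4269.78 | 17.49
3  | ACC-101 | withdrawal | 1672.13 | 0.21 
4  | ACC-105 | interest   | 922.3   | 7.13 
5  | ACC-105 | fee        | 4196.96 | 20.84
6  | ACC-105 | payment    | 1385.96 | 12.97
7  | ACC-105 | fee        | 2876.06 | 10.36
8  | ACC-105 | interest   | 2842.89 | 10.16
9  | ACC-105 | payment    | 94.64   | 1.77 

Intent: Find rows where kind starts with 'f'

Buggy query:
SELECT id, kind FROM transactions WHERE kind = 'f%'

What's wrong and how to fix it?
Bug: '=' compares the literal string including the % character; pattern matching needs LIKE

Fix: Use LIKE for wildcard pattern matching

Corrected query:
SELECT id, kind FROM transactions WHERE kind LIKE 'f%'

Result:
id | kind
---+-----
2  | fee 
5  | fee 
7  | fee 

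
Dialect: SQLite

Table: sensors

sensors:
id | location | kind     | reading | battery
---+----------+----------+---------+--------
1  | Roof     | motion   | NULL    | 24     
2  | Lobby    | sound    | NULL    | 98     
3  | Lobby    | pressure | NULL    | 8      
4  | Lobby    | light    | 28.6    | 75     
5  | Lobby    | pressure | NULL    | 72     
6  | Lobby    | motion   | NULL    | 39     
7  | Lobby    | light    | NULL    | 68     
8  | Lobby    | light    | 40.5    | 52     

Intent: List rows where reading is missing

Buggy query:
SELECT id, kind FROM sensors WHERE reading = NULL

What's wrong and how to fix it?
Bug: '= NULL' is always unknown in SQL three-valued logic, so no rows match

Fix: Replace '= NULL' with 'IS NULL'

Corrected query:
SELECT id, kind FROM sensors WHERE reading IS NULL

Result:
id | kind    
---+---------
1  | motion  
2  | sound   
3  | pressure
5  | pressure
6  | motion  
7  | light   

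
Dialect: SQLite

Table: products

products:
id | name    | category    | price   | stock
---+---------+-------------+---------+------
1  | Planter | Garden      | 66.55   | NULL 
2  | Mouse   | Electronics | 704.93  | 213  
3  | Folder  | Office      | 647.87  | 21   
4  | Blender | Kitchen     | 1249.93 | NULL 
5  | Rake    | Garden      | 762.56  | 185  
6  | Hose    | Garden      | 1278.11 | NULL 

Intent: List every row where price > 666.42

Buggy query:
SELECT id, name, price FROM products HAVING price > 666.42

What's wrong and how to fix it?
Bug: This is a non-aggregate query (no GROUP BY, no aggregates), so in SQLite the HAVING clause is invalid here; a row-level condition belongs in WHERE

Fix: Replace HAVING with WHERE since the condition applies to individual rows

Corrected query:
SELECT id, name, price FROM products WHERE price > 666.42

Result:
id | name    | price  
---+---------+--------
2  | Mouse   | 704.93 
4  | Blender | 1249.93
5  | Rake    | 762.56 
6  | Hose    | 1278.11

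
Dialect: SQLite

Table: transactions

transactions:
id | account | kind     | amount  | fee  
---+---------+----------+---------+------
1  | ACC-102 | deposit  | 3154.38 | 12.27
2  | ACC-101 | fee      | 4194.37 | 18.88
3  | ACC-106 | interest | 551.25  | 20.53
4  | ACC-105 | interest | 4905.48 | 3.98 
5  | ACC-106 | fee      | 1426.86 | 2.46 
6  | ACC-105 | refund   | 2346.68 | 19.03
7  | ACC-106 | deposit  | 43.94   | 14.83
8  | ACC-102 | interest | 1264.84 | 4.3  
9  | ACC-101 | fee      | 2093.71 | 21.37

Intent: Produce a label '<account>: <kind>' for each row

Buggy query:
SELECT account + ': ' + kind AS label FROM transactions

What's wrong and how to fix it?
Bug: '+' is numeric addition; on text columns SQLite converts them to 0 instead of concatenating

Fix: Use the || operator for string concatenation

Corrected query:
SELECT account || ': ' || kind AS label FROM transactions

Result:
label            
-----------------
ACC-102: deposit 
ACC-101: fee     
ACC-106: interest
ACC-105: interest
ACC-106: fee     
ACC-105: refund  
ACC-106: deposit 
ACC-102: interest
ACC-101: fee     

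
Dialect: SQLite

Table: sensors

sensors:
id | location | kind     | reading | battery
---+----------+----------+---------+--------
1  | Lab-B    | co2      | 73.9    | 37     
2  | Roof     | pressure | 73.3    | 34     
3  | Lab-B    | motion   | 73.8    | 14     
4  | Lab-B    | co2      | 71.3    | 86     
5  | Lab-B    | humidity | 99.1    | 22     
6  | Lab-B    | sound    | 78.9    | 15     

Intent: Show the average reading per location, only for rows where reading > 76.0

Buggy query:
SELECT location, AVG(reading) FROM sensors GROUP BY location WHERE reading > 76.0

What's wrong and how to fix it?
Bug: Row-level WHERE must come before GROUP BY in the clause order

Fix: Move the WHERE clause before GROUP BY

Corrected query:
SELECT location, AVG(reading) FROM sensors WHERE reading > 76.0 GROUP BY location

Result:
location | AVG(reading)
---------+-------------
Lab-B    | 89          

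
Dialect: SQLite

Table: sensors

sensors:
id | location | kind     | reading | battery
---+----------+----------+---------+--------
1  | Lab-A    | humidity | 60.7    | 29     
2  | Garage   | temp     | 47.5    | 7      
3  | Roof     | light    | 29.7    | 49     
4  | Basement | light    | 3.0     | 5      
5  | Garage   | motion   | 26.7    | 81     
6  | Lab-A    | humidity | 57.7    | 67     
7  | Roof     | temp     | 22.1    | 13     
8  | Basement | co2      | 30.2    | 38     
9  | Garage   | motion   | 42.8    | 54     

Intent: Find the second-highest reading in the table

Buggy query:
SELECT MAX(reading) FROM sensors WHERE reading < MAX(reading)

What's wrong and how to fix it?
Bug: The inner MAX is an aggregate inside WHERE, which is not allowed

Fix: Compute the overall MAX in a subquery, then take MAX of rows below it

Corrected query:
SELECT MAX(reading) FROM sensors WHERE reading < (SELECT MAX(reading) FROM sensors)

Result:
MAX(reading)
------------
57.7        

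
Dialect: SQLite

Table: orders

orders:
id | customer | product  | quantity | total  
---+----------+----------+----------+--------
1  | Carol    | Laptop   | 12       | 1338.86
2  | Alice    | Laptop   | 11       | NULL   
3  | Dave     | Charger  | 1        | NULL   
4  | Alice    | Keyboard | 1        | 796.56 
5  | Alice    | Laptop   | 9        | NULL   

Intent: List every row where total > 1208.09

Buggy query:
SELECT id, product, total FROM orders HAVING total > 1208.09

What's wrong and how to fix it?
Bug: This is a non-aggregate query (no GROUP BY, no aggregates), so in SQLite the HAVING clause is invalid here; a row-level condition belongs in WHERE

Fix: Use WHERE for row-level filtering

Corrected query:
SELECT id, product, total FROM orders WHERE total > 1208.09

Result:
id | product | total  
---+---------+--------
1  | Laptop  | 1338.86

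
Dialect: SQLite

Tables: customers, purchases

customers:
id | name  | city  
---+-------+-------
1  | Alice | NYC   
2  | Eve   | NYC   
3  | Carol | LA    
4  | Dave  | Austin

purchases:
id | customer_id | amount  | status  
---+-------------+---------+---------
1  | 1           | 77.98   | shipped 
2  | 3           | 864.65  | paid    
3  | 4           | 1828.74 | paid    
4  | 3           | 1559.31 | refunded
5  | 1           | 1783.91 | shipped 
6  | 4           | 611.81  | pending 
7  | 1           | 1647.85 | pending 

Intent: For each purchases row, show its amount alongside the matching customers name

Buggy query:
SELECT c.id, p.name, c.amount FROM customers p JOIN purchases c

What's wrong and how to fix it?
Bug: JOIN with no ON clause produces a cartesian product; every purchases row pairs with every customers row

Fix: Add ON c.customer_id = p.id to the JOIN

Corrected query:
SELECT c.id, p.name, c.amount FROM customers p JOIN purchases c ON c.customer_id = p.id

Result:
id | name  | amount 
---+-------+--------
1  | Alice | 77.98  
2  | Carol | 864.65 
3  | Dave  | 1828.74
4  | Carol | 1559.31
5  | Alice | 1783.91
6  | Dave  | 611.81 
7  | Alice | 1647.85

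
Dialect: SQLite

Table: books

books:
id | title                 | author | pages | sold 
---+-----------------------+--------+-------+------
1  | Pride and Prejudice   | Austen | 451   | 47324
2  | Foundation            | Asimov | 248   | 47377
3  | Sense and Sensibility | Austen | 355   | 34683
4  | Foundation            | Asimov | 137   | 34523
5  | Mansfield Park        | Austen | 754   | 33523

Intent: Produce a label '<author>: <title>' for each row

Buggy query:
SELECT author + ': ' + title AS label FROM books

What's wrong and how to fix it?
Bug: '+' is numeric addition; on text columns SQLite converts them to 0 instead of concatenating

Fix: Replace + with || to concatenate text

Corrected query:
SELECT author || ': ' || title AS label FROM books

Result:
label                        
-----------------------------
Austen: Pride and Prejudice  
Asimov: Foundation           
Austen: Sense and Sensibility
Asimov: Foundation           
Austen: Mansfield Park       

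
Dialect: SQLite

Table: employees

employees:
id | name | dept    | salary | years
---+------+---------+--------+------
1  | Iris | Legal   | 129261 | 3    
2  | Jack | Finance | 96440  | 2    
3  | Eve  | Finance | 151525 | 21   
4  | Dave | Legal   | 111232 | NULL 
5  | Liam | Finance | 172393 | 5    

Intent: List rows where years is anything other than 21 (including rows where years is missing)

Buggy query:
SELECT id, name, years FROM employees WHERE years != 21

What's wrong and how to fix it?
Bug: 'years != 21' is unknown when years is NULL, so NULL rows are silently excluded

Fix: Handle NULL separately with IS NULL alongside the inequality

Corrected query:
SELECT id, name, years FROM employees WHERE years != 21 OR years IS NULL

Result:
id | name | years
---+------+------
1  | Iris | 3    
2  | Jack | 2    
4  | Dave | NULL 
5  | Liam | 5    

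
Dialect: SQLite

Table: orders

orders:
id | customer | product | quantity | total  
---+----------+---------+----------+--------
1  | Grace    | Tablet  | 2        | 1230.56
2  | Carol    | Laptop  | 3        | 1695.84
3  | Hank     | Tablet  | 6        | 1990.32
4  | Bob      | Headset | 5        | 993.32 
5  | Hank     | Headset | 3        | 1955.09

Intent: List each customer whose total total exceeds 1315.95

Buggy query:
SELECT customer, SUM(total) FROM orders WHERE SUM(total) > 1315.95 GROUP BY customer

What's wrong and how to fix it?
Bug: Aggregate functions cannot appear in a WHERE clause

Fix: Use HAVING (which filters groups after aggregation) instead of WHERE

Corrected query:
SELECT customer, SUM(total) FROM orders GROUP BY customer HAVING SUM(total) > 1315.95

Result:
customer | SUM(total)
---------+-----------
Carol    | 1695.84   
Hank     | 3945.41   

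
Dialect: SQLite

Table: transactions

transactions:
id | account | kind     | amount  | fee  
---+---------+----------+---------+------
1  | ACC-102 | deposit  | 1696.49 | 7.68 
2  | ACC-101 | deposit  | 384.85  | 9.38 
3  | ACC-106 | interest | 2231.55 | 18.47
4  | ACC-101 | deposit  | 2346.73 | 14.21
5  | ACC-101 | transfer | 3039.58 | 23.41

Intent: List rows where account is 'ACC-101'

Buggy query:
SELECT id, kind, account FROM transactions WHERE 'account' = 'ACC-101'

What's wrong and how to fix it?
Bug: 'account' in single quotes is a string literal, not the column; the comparison is literal-vs-literal and never true

Fix: Remove the quotes around the column name (or use double quotes for an identifier)

Corrected query:
SELECT id, kind, account FROM transactions WHERE account = 'ACC-101'

Result:
id | kind     | account
---+----------+--------
2  | deposit  | ACC-101
4  | deposit  | ACC-101
5  | transfer | ACC-101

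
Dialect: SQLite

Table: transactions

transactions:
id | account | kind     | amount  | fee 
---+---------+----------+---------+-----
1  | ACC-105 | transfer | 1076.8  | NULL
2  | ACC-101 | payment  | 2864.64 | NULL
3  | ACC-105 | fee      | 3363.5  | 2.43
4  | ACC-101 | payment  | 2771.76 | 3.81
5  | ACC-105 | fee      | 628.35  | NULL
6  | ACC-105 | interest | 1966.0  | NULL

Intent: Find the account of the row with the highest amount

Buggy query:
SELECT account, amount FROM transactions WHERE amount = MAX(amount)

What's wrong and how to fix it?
Bug: MAX(amount) is an aggregate and cannot be used directly in WHERE

Fix: Use a subquery: WHERE amount = (SELECT MAX(amount) FROM transactions)

Corrected query:
SELECT account, amount FROM transactions WHERE amount = (SELECT MAX(amount) FROM transactions)

Result:
account | amount
--------+-------
ACC-105 | 3363.5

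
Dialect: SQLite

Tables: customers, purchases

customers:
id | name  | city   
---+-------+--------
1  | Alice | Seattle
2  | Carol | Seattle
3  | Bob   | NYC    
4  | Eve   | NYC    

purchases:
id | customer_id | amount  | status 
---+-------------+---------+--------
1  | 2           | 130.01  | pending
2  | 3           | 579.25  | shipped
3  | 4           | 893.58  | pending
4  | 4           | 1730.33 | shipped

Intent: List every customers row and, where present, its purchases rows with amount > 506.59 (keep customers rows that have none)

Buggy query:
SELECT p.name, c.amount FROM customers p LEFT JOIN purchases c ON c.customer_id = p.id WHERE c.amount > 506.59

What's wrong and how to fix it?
Bug: Filtering c.amount in WHERE discards the NULL rows produced by LEFT JOIN, turning it into an inner join

Fix: Move the right-table condition into the ON clause so unmatched parents are kept

Corrected query:
SELECT p.name, c.amount FROM customers p LEFT JOIN purchases c ON c.customer_id = p.id AND c.amount > 506.59

Result:
name  | amount 
------+--------
Alice | NULL   
Carol | NULL   
Bob   | 579.25 
Eve   | 893.58 
Eve   | 1730.33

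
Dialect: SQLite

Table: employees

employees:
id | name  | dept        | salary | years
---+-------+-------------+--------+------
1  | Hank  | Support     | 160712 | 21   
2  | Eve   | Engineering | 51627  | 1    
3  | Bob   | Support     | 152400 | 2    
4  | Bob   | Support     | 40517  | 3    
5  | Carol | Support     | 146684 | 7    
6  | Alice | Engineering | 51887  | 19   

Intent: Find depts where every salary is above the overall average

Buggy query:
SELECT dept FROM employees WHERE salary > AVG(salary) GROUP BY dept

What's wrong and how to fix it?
Bug: AVG() is an aggregate; it can't sit directly in WHERE

Fix: Compute the overall average in a scalar subquery and compare each group's MIN against it in HAVING

Corrected query:
SELECT dept FROM employees GROUP BY dept HAVING MIN(salary) > (SELECT AVG(salary) FROM employees)

Result:
(no rows)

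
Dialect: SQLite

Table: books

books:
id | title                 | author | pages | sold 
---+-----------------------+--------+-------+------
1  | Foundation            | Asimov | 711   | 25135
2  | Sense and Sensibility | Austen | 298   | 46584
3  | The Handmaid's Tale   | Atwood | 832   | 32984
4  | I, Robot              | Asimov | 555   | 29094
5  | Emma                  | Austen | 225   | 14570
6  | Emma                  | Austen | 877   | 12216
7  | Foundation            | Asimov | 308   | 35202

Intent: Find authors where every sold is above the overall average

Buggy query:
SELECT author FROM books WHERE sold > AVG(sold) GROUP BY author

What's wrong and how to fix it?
Bug: AVG() is an aggregate; it can't sit directly in WHERE

Fix: Compute the overall average in a scalar subquery and compare each group's MIN against it in HAVING

Corrected query:
SELECT author FROM books GROUP BY author HAVING MIN(sold) > (SELECT AVG(sold) FROM books)

Result:
author
------
Atwood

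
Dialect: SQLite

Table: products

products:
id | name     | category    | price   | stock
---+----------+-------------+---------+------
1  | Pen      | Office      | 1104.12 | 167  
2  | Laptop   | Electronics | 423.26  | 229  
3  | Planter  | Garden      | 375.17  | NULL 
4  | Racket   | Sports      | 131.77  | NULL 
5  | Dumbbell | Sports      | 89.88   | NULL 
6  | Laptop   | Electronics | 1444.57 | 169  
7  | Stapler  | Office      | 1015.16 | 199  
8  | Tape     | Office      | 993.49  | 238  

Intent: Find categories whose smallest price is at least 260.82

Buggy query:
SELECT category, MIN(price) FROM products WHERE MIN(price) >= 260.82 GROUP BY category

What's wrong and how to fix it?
Bug: Aggregates like MIN are computed per group after WHERE runs

Fix: Use HAVING for the per-group MIN condition

Corrected query:
SELECT category, MIN(price) FROM products GROUP BY category HAVING MIN(price) >= 260.82

Result:
category    | MIN(price)
------------+-----------
Electronics | 423.26    
Garden      | 375.17    
Office      | 993.49    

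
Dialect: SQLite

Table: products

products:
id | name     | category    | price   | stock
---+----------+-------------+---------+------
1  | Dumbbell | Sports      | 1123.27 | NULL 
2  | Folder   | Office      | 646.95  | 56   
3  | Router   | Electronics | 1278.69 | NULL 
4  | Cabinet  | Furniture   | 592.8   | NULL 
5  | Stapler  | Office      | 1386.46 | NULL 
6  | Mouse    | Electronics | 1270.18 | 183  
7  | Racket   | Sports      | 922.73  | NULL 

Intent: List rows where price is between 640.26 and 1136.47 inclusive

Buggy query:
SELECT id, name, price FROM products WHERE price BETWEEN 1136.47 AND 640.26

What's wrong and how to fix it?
Bug: The bounds are reversed; BETWEEN a AND b requires a <= b to match anything

Fix: Swap the bounds so the smaller value comes first

Corrected query:
SELECT id, name, price FROM products WHERE price BETWEEN 640.26 AND 1136.47

Result:
id | name     | price  
---+----------+--------
1  | Dumbbell | 1123.27
2  | Folder   | 646.95 
7  | Racket   | 922.73 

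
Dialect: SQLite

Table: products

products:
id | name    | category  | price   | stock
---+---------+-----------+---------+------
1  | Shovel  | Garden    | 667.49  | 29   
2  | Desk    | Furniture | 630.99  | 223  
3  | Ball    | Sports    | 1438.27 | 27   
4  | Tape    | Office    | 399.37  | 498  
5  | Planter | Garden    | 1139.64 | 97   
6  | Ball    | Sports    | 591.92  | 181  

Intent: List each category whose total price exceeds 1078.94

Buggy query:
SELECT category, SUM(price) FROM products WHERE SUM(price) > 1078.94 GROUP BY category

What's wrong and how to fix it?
Bug: SUM(price) is an aggregate, but WHERE filters rows before aggregation

Fix: Use HAVING (which filters groups after aggregation) instead of WHERE

Corrected query:
SELECT category, SUM(price) FROM products GROUP BY category HAVING SUM(price) > 1078.94

Result:
category | SUM(price)
---------+-----------
Garden   | 1807.13   
Sports   | 2030.19   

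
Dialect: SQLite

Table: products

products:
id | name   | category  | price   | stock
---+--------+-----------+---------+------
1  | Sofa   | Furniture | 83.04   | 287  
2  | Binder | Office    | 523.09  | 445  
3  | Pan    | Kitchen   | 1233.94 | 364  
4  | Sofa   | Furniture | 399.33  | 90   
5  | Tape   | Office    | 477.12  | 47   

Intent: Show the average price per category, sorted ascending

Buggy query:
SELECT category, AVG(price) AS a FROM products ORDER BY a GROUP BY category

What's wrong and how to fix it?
Bug: GROUP BY must precede ORDER BY

Fix: Reorder: SELECT … FROM … GROUP BY … ORDER BY …

Corrected query:
SELECT category, AVG(price) AS a FROM products GROUP BY category ORDER BY a

Result:
category  | a      
----------+--------
Furniture | 241.185
Office    | 500.105
Kitchen   | 1233.94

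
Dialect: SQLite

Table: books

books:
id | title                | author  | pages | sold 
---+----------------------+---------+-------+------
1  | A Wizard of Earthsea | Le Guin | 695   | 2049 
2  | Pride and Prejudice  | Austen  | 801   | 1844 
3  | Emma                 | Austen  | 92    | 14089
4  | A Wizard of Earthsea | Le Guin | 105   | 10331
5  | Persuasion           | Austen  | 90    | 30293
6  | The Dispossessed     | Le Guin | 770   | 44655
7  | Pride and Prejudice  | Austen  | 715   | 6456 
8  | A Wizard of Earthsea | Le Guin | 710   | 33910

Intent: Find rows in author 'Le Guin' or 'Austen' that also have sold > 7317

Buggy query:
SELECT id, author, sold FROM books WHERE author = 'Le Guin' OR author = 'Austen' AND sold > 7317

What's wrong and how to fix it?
Bug: AND binds tighter than OR, so this parses as author = 'Le Guin' OR (author = 'Austen' AND sold > 7317)

Fix: Add parentheses around the OR so the AND applies to both alternatives

Corrected query:
SELECT id, author, sold FROM books WHERE (author = 'Le Guin' OR author = 'Austen') AND sold > 7317

Result:
id | author  | sold 
---+---------+------
3  | Austen  | 14089
4  | Le Guin | 10331
5  | Austen  | 30293
6  | Le Guin | 44655
8  | Le Guin | 33910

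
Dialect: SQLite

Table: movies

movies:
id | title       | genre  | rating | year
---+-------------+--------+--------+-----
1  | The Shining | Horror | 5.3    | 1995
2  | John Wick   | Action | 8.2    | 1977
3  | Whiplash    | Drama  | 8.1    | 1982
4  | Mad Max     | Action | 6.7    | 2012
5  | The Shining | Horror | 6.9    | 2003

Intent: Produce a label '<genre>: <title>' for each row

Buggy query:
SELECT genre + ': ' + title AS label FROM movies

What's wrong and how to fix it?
Bug: SQLite uses || for string concatenation; + coerces text to numbers (yielding 0)

Fix: Replace + with || to concatenate text

Corrected query:
SELECT genre || ': ' || title AS label FROM movies

Result:
label              
-------------------
Horror: The Shining
Action: John Wick  
Drama: Whiplash    
Action: Mad Max    
Horror: The Shining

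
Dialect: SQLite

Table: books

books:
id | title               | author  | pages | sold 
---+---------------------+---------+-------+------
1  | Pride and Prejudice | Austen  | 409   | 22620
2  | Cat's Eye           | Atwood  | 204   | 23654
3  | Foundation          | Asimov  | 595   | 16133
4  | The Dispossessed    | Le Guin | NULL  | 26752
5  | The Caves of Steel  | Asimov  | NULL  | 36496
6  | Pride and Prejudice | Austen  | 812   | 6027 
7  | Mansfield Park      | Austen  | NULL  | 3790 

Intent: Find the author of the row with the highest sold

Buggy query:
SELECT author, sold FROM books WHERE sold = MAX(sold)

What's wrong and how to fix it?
Bug: WHERE is evaluated per row; an aggregate over the whole table isn't defined there

Fix: Use a subquery: WHERE sold = (SELECT MAX(sold) FROM books)

Corrected query:
SELECT author, sold FROM books WHERE sold = (SELECT MAX(sold) FROM books)

Result:
author | sold 
-------+------
Asimov | 36496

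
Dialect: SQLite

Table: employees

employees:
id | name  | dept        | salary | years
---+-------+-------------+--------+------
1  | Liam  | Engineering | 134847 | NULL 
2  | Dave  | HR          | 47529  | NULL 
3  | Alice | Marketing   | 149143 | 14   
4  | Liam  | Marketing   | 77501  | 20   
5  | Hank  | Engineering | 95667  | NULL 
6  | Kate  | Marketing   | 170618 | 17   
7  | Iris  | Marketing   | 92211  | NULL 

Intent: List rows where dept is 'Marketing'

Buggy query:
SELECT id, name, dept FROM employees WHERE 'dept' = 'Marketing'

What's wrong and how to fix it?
Bug: 'dept' in single quotes is a string literal, not the column; the comparison is literal-vs-literal and never true

Fix: Reference the column as dept without single quotes

Corrected query:
SELECT id, name, dept FROM employees WHERE dept = 'Marketing'

Result:
id | name  | dept     
---+-------+----------
3  | Alice | Marketing
4  | Liam  | Marketing
6  | Kate  | Marketing
7  | Iris  | Marketing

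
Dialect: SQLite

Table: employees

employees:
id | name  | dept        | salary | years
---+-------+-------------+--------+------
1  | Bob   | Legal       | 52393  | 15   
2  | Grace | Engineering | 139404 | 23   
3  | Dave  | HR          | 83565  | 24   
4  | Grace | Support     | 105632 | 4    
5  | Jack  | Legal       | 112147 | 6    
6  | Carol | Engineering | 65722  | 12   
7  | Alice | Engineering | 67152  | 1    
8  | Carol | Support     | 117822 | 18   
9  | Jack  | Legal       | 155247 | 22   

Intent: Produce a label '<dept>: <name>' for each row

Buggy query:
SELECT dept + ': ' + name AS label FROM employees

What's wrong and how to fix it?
Bug: '+' is numeric addition; on text columns SQLite converts them to 0 instead of concatenating

Fix: Replace + with || to concatenate text

Corrected query:
SELECT dept || ': ' || name AS label FROM employees

Result:
label             
------------------
Legal: Bob        
Engineering: Grace
HR: Dave          
Support: Grace    
Legal: Jack       
Engineering: Carol
Engineering: Alice
Support: Carol    
Legal: Jack       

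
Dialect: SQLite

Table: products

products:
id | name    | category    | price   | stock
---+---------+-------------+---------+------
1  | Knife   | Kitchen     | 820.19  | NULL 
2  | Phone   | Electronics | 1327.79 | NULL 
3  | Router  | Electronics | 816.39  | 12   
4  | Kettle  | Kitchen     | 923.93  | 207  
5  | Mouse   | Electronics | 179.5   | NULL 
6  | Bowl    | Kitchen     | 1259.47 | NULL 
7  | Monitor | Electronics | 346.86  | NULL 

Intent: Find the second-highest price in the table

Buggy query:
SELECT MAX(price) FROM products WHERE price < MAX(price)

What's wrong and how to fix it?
Bug: MAX(price) on the right of the comparison is an aggregate-in-WHERE error

Fix: Put the inner MAX in a scalar subquery

Corrected query:
SELECT MAX(price) FROM products WHERE price < (SELECT MAX(price) FROM products)

Result:
MAX(price)
----------
1259.47   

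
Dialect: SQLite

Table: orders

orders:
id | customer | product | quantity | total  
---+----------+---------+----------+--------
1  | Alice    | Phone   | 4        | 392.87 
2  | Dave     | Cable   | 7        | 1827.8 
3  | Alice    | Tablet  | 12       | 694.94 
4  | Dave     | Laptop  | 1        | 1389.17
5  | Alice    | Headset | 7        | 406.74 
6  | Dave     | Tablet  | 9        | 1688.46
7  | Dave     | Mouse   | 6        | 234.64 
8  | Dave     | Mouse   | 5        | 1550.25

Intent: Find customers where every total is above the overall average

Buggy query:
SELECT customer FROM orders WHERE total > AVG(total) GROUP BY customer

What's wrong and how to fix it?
Bug: AVG() is an aggregate; it can't sit directly in WHERE

Fix: Use a subquery for AVG and a HAVING MIN(...) filter so the condition holds for every row in the group

Corrected query:
SELECT customer FROM orders GROUP BY customer HAVING MIN(total) > (SELECT AVG(total) FROM orders)

Result:
(no rows)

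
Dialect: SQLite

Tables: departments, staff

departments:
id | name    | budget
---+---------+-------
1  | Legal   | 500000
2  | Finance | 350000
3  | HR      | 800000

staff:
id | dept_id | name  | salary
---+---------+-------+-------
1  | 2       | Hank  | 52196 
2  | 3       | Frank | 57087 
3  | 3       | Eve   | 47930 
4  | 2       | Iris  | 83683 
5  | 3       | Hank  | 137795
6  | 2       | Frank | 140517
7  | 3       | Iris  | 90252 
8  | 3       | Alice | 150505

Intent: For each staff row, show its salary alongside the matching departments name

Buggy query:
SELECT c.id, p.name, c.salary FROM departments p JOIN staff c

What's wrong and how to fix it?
Bug: Missing join condition: each staff row is matched to all departments rows instead of just its own

Fix: Add ON c.dept_id = p.id to the JOIN

Corrected query:
SELECT c.id, p.name, c.salary FROM departments p JOIN staff c ON c.dept_id = p.id

Result:
id | name    | salary
---+---------+-------
1  | Finance | 52196 
2  | HR      | 57087 
3  | HR      | 47930 
4  | Finance | 83683 
5  | HR      | 137795
6  | Finance | 140517
7  | HR      | 90252 
8  | HR      | 150505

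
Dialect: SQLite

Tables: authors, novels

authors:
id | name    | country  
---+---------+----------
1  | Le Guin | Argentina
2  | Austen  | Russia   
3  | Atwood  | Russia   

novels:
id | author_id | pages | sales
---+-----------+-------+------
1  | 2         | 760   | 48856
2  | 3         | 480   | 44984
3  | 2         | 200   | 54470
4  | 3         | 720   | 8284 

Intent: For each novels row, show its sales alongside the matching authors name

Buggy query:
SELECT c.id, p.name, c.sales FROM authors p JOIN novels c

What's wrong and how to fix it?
Bug: Missing join condition: each novels row is matched to all authors rows instead of just its own

Fix: Add ON c.author_id = p.id to the JOIN

Corrected query:
SELECT c.id, p.name, c.sales FROM authors p JOIN novels c ON c.author_id = p.id

Result:
id | name   | sales
---+--------+------
1  | Austen | 48856
2  | Atwood | 44984
3  | Austen | 54470
4  | Atwood | 8284 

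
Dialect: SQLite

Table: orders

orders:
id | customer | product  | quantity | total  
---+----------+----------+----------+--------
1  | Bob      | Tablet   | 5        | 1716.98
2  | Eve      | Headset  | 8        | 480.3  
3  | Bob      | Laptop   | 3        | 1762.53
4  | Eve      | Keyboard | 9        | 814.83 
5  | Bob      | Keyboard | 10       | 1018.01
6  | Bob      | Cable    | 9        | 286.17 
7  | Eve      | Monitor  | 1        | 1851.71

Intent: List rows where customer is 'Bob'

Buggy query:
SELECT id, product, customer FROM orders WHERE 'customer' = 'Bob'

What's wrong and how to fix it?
Bug: Single quotes denote string literals in SQL; the column name is being compared as a constant string

Fix: Reference the column as customer without single quotes

Corrected query:
SELECT id, product, customer FROM orders WHERE customer = 'Bob'

Result:
id | product  | customer
---+----------+---------
1  | Tablet   | Bob     
3  | Laptop   | Bob     
5  | Keyboard | Bob     
6  | Cable    | Bob     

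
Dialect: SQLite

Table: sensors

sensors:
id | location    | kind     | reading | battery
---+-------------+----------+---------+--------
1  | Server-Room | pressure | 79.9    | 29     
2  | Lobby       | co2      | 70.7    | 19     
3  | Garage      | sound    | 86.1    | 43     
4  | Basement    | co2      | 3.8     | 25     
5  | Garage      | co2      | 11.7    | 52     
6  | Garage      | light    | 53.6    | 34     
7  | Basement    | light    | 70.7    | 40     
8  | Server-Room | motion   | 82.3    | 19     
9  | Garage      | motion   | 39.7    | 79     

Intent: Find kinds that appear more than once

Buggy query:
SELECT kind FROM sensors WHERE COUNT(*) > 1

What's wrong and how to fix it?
Bug: WHERE can't reference COUNT(*); aggregates are computed after WHERE

Fix: GROUP BY kind, then filter groups with HAVING COUNT(*) > 1

Corrected query:
SELECT kind FROM sensors GROUP BY kind HAVING COUNT(*) > 1

Result:
kind  
------
co2   
light 
motion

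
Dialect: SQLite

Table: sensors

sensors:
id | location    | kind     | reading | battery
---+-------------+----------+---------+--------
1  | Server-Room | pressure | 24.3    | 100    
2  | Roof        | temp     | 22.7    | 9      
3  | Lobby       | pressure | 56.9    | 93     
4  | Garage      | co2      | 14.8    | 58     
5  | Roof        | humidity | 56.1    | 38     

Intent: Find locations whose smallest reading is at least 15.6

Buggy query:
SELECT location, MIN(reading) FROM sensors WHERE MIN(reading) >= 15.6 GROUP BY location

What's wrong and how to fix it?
Bug: MIN() in WHERE is a misuse of aggregate

Fix: Replace WHERE with HAVING after the GROUP BY

Corrected query:
SELECT location, MIN(reading) FROM sensors GROUP BY location HAVING MIN(reading) >= 15.6

Result:
location    | MIN(reading)
------------+-------------
Lobby       | 56.9        
Roof        | 22.7        
Server-Room | 24.3        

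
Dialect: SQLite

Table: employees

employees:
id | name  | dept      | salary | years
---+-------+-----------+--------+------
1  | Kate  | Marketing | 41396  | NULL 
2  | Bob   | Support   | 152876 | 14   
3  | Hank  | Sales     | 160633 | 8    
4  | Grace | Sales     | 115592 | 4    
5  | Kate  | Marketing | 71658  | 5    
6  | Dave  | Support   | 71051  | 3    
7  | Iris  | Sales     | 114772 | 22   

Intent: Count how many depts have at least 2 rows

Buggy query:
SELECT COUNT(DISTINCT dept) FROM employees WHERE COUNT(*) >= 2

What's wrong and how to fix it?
Bug: COUNT(*) cannot appear in WHERE; the per-group count doesn't exist yet

Fix: Group first with HAVING COUNT(*) >= 2, then COUNT the resulting groups

Corrected query:
SELECT COUNT(*) FROM (SELECT dept FROM employees GROUP BY dept HAVING COUNT(*) >= 2)

Result:
COUNT(*)
--------
3       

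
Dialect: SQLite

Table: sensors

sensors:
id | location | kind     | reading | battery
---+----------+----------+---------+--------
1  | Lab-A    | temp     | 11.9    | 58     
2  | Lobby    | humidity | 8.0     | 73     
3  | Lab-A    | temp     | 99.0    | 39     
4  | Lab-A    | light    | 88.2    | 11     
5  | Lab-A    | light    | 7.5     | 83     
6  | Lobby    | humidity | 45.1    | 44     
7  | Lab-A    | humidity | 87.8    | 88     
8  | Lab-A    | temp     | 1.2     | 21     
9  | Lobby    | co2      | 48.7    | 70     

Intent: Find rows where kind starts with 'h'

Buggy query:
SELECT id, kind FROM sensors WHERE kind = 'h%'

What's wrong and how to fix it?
Bug: Wildcards only work with LIKE; '=' treats '%' as a literal character

Fix: Use LIKE for wildcard pattern matching

Corrected query:
SELECT id, kind FROM sensors WHERE kind LIKE 'h%'

Result:
id | kind    
---+---------
2  | humidity
6  | humidity
7  | humidity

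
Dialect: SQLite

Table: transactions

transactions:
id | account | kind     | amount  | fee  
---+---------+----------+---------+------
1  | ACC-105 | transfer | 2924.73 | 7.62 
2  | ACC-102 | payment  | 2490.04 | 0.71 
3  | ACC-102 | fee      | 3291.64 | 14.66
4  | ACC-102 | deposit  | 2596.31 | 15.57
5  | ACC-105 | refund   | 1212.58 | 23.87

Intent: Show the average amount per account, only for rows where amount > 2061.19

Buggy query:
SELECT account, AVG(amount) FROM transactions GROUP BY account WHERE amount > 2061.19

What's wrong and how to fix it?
Bug: Row-level WHERE must come before GROUP BY in the clause order

Fix: Place WHERE between FROM and GROUP BY

Corrected query:
SELECT account, AVG(amount) FROM transactions WHERE amount > 2061.19 GROUP BY account

Result:
account | AVG(amount)
--------+------------
ACC-102 | 2792.663333
ACC-105 | 2924.73    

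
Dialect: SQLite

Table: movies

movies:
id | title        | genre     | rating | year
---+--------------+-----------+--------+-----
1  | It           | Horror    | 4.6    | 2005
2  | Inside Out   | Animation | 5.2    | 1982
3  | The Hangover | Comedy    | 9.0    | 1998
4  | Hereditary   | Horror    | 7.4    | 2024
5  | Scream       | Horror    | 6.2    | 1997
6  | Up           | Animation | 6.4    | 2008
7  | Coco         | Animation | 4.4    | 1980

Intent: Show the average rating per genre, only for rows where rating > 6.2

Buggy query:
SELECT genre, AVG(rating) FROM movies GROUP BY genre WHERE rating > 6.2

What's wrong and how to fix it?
Bug: WHERE cannot follow GROUP BY

Fix: Place WHERE between FROM and GROUP BY

Corrected query:
SELECT genre, AVG(rating) FROM movies WHERE rating > 6.2 GROUP BY genre

Result:
genre     | AVG(rating)
----------+------------
Animation | 6.4        
Comedy    | 9          
Horror    | 7.4        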